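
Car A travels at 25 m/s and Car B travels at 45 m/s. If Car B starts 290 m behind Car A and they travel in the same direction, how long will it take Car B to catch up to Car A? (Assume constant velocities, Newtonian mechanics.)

Relative speed: v_rel = 45 - 25 = 20 m/s
Time to catch: t = d₀/v_rel = 290/20 = 14.5 s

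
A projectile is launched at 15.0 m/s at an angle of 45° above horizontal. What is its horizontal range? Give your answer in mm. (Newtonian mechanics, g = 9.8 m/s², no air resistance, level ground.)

R = v₀² × sin(2θ) / g = 15.0² × sin(2 × 45°) / 9.8 = 225.0 × 1.0 / 9.8 = 22.9592 m
R = 22.9592 m / 0.001 = 22960 mm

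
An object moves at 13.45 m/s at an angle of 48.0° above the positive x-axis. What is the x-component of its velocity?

vₓ = v cos(θ) = 13.45 × cos(48.0°) = 9.0 m/s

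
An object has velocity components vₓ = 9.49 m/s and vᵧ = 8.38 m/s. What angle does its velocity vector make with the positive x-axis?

θ = arctan(vᵧ/vₓ) = arctan(8.38/9.49) = 41.45°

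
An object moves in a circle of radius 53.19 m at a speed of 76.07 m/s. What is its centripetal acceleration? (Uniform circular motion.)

a_c = v²/r = 76.07²/53.19 = 5786.6449/53.19 = 108.79 m/s²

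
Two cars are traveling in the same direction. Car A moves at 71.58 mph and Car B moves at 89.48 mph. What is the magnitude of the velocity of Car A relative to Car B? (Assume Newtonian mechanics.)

v_rel = |v_A - v_B| = |71.58 - 89.48| = 17.9 mph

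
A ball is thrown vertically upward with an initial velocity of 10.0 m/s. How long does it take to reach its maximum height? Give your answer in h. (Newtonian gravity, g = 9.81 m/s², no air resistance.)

t_up = v₀ / g = 10.0 / 9.81 = 1.01937 s
t_up = 1.01937 s / 3600.0 = 0.0002832 h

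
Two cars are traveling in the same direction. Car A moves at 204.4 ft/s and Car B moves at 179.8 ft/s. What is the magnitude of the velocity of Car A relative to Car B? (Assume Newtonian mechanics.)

v_rel = |v_A - v_B| = |204.4 - 179.8| = 24.6 ft/s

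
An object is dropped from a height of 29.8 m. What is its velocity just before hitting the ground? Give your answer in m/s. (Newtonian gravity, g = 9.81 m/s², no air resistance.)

v = √(2gh) = √(2 × 9.81 × 29.8) = 24.18 m/s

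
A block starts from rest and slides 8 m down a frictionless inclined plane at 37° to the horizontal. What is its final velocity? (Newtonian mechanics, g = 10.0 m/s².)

a = g sin(θ) = 10.0 × sin(37°) = 6.0182 m/s²
v = √(2ad) = √(2 × 6.0182 × 8) = 9.81 m/s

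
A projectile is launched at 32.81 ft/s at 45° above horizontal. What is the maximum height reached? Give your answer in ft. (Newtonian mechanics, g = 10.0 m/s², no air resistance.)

v₀ = 32.81 ft/s × 0.3048 = 10.0005 m/s
H = v₀² × sin²(θ) / (2g) = 10.0005² × sin(45°)² / (2 × 10.0) = 100.01 × 0.5 / 20.0 = 2.50025 m
H = 2.50025 m / 0.3048 = 8.203 ft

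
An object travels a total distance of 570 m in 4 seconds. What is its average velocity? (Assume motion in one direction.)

v_avg = Δd / Δt = 570 / 4 = 142.5 m/s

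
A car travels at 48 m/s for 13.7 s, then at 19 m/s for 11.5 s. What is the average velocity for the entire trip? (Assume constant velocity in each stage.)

d₁ = v₁t₁ = 48 × 13.7 = 657.6 m
d₂ = v₂t₂ = 19 × 11.5 = 218.5 m
d_total = 876.1 m, t_total = 25.2 s
v_avg = d_total/t_total = 876.1/25.2 = 34.77 m/s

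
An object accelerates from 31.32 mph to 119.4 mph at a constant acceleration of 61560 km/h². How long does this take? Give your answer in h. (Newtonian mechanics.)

v₀ = 31.32 mph × 0.44704 = 14.0013 m/s
v = 119.4 mph × 0.44704 = 53.3766 m/s
a = 61560 km/h² × 7.716049382716049e-05 = 4.75 m/s²
t = (v - v₀) / a = (53.3766 - 14.0013) / 4.75 = 8.28954 s
t = 8.28954 s / 3600.0 = 0.002303 h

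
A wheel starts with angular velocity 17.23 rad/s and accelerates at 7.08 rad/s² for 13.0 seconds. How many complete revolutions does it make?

θ = ω₀t + ½αt² = 17.23×13.0 + ½×7.08×13.0² = 822.25 rad
Total revolutions = θ/(2π) = 822.25/(2π) = 130.87
Complete revolutions = ⌊130.87⌋ = 130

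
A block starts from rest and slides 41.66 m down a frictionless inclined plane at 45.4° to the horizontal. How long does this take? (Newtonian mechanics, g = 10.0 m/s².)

a = g sin(θ) = 10.0 × sin(45.4°) = 7.1203 m/s²
t = √(2d/a) = √(2 × 41.66 / 7.1203) = 3.42 s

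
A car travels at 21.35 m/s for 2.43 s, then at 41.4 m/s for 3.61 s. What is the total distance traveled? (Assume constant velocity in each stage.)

d₁ = v₁t₁ = 21.35 × 2.43 = 51.8805 m
d₂ = v₂t₂ = 41.4 × 3.61 = 149.454 m
d_total = 51.8805 + 149.454 = 201.33 m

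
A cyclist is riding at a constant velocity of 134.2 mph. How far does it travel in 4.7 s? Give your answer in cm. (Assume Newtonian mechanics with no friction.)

v = 134.2 mph × 0.44704 = 59.9928 m/s
d = v × t = 59.9928 × 4.7 = 281.966 m
d = 281.966 m / 0.01 = 28200 cm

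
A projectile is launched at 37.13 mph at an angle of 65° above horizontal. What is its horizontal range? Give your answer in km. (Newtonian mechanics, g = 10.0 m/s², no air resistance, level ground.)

v₀ = 37.13 mph × 0.44704 = 16.5986 m/s
R = v₀² × sin(2θ) / g = 16.5986² × sin(2 × 65°) / 10.0 = 275.514 × 0.766044 / 10.0 = 21.1056 m
R = 21.1056 m / 1000.0 = 0.02111 km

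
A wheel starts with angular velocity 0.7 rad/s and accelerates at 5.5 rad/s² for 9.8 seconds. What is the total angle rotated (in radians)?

θ = ω₀t + ½αt² = 0.7×9.8 + ½×5.5×9.8² = 270.97 rad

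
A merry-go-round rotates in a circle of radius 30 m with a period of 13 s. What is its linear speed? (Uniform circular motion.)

v = 2πr/T = 2π×30/13 = 14.5 m/s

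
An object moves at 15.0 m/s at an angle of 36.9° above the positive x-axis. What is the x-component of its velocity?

vₓ = v cos(θ) = 15.0 × cos(36.9°) = 12.0 m/s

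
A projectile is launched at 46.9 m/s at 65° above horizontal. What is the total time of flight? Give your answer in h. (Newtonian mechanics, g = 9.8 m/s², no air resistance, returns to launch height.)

T = 2 × v₀ × sin(θ) / g = 2 × 46.9 × sin(65°) / 9.8 = 2 × 46.9 × 0.906308 / 9.8 = 8.67466 s
T = 8.67466 s / 3600.0 = 0.00241 h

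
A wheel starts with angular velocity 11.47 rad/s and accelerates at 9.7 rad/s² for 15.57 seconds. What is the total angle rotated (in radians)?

θ = ω₀t + ½αt² = 11.47×15.57 + ½×9.7×15.57² = 1354.35 rad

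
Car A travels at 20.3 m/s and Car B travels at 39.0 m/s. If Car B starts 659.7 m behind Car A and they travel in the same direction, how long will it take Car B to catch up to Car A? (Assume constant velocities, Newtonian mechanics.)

Relative speed: v_rel = 39.0 - 20.3 = 18.7 m/s
Time to catch: t = d₀/v_rel = 659.7/18.7 = 35.28 s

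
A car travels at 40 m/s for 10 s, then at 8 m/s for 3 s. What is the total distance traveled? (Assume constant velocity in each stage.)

d₁ = v₁t₁ = 40 × 10 = 400 m
d₂ = v₂t₂ = 8 × 3 = 24 m
d_total = 400 + 24 = 424 m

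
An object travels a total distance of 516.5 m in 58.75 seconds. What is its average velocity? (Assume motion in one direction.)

v_avg = Δd / Δt = 516.5 / 58.75 = 8.79 m/s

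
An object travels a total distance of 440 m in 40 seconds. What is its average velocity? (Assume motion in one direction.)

v_avg = Δd / Δt = 440 / 40 = 11.0 m/s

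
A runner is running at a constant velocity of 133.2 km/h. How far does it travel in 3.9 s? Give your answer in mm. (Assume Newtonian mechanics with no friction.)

v = 133.2 km/h × 0.2777777777777778 = 37.0 m/s
d = v × t = 37.0 × 3.9 = 144.3 m
d = 144.3 m / 0.001 = 144300 mm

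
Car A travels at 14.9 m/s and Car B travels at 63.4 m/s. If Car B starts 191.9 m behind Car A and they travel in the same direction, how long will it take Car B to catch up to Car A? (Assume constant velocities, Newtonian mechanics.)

Relative speed: v_rel = 63.4 - 14.9 = 48.5 m/s
Time to catch: t = d₀/v_rel = 191.9/48.5 = 3.96 s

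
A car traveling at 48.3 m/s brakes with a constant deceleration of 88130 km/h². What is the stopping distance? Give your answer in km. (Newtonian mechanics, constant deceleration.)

a = 88130 km/h² × 7.716049382716049e-05 = 6.80015 m/s²
d = v₀² / (2a) = 48.3² / (2 × 6.80015) = 2332.89 / 13.6003 = 171.532 m
d = 171.532 m / 1000.0 = 0.1715 km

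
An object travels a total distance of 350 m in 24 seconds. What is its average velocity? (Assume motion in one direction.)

v_avg = Δd / Δt = 350 / 24 = 14.58 m/s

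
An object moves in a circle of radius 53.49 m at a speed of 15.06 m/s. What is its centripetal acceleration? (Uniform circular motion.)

a_c = v²/r = 15.06²/53.49 = 226.8036/53.49 = 4.24 m/s²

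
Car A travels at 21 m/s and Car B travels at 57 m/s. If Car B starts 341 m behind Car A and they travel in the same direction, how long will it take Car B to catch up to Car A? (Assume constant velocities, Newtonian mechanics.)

Relative speed: v_rel = 57 - 21 = 36 m/s
Time to catch: t = d₀/v_rel = 341/36 = 9.47 s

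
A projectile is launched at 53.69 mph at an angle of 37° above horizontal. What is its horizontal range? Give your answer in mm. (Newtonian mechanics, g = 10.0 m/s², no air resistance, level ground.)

v₀ = 53.69 mph × 0.44704 = 24.0016 m/s
R = v₀² × sin(2θ) / g = 24.0016² × sin(2 × 37°) / 10.0 = 576.077 × 0.961262 / 10.0 = 55.3761 m
R = 55.3761 m / 0.001 = 55380 mm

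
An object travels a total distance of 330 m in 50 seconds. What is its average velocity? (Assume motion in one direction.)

v_avg = Δd / Δt = 330 / 50 = 6.6 m/s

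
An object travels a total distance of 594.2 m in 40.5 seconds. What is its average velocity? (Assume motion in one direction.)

v_avg = Δd / Δt = 594.2 / 40.5 = 14.67 m/s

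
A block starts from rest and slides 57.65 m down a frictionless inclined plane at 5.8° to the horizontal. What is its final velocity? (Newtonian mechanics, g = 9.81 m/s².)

a = g sin(θ) = 9.81 × sin(5.8°) = 0.9914 m/s²
v = √(2ad) = √(2 × 0.9914 × 57.65) = 10.69 m/s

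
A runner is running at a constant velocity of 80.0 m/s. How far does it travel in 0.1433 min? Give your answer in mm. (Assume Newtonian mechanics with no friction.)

t = 0.1433 min × 60.0 = 8.598 s
d = v × t = 80.0 × 8.598 = 687.84 m
d = 687.84 m / 0.001 = 687800 mm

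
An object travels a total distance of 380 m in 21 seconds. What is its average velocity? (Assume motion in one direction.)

v_avg = Δd / Δt = 380 / 21 = 18.1 m/s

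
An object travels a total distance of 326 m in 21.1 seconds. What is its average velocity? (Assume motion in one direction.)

v_avg = Δd / Δt = 326 / 21.1 = 15.45 m/s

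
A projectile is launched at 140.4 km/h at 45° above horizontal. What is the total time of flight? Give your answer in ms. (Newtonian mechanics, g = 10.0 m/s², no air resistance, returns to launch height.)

v₀ = 140.4 km/h × 0.2777777777777778 = 39.0 m/s
T = 2 × v₀ × sin(θ) / g = 2 × 39.0 × sin(45°) / 10.0 = 2 × 39.0 × 0.707107 / 10.0 = 5.51543 s
T = 5.51543 s / 0.001 = 5515 ms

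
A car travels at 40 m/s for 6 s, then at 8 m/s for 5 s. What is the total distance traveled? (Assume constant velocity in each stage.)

d₁ = v₁t₁ = 40 × 6 = 240 m
d₂ = v₂t₂ = 8 × 5 = 40 m
d_total = 240 + 40 = 280 m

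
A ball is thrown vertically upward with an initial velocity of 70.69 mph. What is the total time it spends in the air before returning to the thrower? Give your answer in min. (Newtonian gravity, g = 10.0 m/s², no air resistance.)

v₀ = 70.69 mph × 0.44704 = 31.6013 m/s
t_total = 2 × v₀ / g = 2 × 31.6013 / 10.0 = 6.32026 s
t_total = 6.32026 s / 60.0 = 0.1053 min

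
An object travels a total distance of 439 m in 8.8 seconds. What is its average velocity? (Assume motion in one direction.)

v_avg = Δd / Δt = 439 / 8.8 = 49.89 m/s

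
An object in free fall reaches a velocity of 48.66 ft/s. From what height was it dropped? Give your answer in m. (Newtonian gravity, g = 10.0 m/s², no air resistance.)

v = 48.66 ft/s × 0.3048 = 14.8316 m/s
h = v² / (2g) = 14.8316² / (2 × 10.0) = 11.0 m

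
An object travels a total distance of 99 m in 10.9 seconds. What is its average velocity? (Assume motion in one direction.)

v_avg = Δd / Δt = 99 / 10.9 = 9.08 m/s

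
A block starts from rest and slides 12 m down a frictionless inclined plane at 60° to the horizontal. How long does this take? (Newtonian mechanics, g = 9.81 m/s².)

a = g sin(θ) = 9.81 × sin(60°) = 8.4957 m/s²
t = √(2d/a) = √(2 × 12 / 8.4957) = 1.68 s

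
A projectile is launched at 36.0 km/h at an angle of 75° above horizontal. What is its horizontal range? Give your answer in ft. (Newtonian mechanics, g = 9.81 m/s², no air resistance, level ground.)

v₀ = 36.0 km/h × 0.2777777777777778 = 10.0 m/s
R = v₀² × sin(2θ) / g = 10.0² × sin(2 × 75°) / 9.81 = 100.0 × 0.5 / 9.81 = 5.09684 m
R = 5.09684 m / 0.3048 = 16.72 ft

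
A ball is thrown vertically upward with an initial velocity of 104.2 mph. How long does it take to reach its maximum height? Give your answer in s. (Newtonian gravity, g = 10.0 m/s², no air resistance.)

v₀ = 104.2 mph × 0.44704 = 46.5816 m/s
t_up = v₀ / g = 46.5816 / 10.0 = 4.658 s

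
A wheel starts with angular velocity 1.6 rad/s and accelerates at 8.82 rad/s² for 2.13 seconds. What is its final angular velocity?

ω = ω₀ + αt = 1.6 + 8.82 × 2.13 = 20.39 rad/s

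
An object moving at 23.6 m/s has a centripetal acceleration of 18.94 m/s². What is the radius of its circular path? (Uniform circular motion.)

r = v²/a_c = 23.6²/18.94 = 29.41 m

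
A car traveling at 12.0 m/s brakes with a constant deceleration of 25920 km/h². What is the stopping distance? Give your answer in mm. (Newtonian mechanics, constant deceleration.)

a = 25920 km/h² × 7.716049382716049e-05 = 2.0 m/s²
d = v₀² / (2a) = 12.0² / (2 × 2.0) = 144.0 / 4.0 = 36.0 m
d = 36.0 m / 0.001 = 36000 mm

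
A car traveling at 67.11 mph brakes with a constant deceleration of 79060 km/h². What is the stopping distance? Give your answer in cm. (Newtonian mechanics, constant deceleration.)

v₀ = 67.11 mph × 0.44704 = 30.0009 m/s
a = 79060 km/h² × 7.716049382716049e-05 = 6.10031 m/s²
d = v₀² / (2a) = 30.0009² / (2 × 6.10031) = 900.054 / 12.2006 = 73.7713 m
d = 73.7713 m / 0.01 = 7377 cm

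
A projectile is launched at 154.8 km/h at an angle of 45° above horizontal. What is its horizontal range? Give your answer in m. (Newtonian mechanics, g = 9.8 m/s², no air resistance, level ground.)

v₀ = 154.8 km/h × 0.2777777777777778 = 43.0 m/s
R = v₀² × sin(2θ) / g = 43.0² × sin(2 × 45°) / 9.8 = 1849.0 × 1.0 / 9.8 = 188.7 m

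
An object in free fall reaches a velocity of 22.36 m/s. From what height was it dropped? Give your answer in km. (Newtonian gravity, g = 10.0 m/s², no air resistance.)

h = v² / (2g) = 22.36² / (2 × 10.0) = 24.9985 m
h = 24.9985 m / 1000.0 = 0.025 km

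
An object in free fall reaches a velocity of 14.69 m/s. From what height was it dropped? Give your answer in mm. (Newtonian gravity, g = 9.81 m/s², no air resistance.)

h = v² / (2g) = 14.69² / (2 × 9.81) = 10.9988 m
h = 10.9988 m / 0.001 = 11000 mm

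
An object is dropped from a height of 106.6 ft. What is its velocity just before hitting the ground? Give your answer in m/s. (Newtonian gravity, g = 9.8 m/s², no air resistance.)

h = 106.6 ft × 0.3048 = 32.4917 m
v = √(2gh) = √(2 × 9.8 × 32.4917) = 25.24 m/s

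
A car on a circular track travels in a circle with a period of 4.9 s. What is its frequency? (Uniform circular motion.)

f = 1/T = 1/4.9 = 0.2041 Hz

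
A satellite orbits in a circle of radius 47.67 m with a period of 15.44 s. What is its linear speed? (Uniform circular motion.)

v = 2πr/T = 2π×47.67/15.44 = 19.4 m/s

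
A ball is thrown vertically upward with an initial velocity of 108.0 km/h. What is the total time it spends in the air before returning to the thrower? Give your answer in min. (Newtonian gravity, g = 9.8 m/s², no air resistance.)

v₀ = 108.0 km/h × 0.2777777777777778 = 30.0 m/s
t_total = 2 × v₀ / g = 2 × 30.0 / 9.8 = 6.12245 s
t_total = 6.12245 s / 60.0 = 0.102 min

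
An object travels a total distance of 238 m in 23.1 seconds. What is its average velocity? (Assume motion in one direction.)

v_avg = Δd / Δt = 238 / 23.1 = 10.3 m/s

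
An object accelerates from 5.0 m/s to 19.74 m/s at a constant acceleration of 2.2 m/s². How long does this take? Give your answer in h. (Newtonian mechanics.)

t = (v - v₀) / a = (19.74 - 5.0) / 2.2 = 6.7 s
t = 6.7 s / 3600.0 = 0.001861 h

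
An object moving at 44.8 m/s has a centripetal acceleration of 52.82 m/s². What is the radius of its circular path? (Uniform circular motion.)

r = v²/a_c = 44.8²/52.82 = 38.0 m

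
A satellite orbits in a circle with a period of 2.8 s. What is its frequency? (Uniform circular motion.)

f = 1/T = 1/2.8 = 0.3571 Hz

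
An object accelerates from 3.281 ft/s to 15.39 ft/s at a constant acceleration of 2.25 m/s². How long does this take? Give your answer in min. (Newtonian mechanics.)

v₀ = 3.281 ft/s × 0.3048 = 1.00005 m/s
v = 15.39 ft/s × 0.3048 = 4.69087 m/s
t = (v - v₀) / a = (4.69087 - 1.00005) / 2.25 = 1.64036 s
t = 1.64036 s / 60.0 = 0.02734 min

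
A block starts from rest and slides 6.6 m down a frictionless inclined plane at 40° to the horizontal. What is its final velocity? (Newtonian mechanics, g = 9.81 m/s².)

a = g sin(θ) = 9.81 × sin(40°) = 6.3057 m/s²
v = √(2ad) = √(2 × 6.3057 × 6.6) = 9.12 m/s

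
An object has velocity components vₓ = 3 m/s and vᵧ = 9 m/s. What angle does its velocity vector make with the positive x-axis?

θ = arctan(vᵧ/vₓ) = arctan(9/3) = 71.57°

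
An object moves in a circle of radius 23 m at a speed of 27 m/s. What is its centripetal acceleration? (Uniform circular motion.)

a_c = v²/r = 27²/23 = 729/23 = 31.7 m/s²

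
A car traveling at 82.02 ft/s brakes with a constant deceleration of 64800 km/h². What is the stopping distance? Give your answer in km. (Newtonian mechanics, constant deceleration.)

v₀ = 82.02 ft/s × 0.3048 = 24.9997 m/s
a = 64800 km/h² × 7.716049382716049e-05 = 5.0 m/s²
d = v₀² / (2a) = 24.9997² / (2 × 5.0) = 624.985 / 10.0 = 62.4985 m
d = 62.4985 m / 1000.0 = 0.0625 km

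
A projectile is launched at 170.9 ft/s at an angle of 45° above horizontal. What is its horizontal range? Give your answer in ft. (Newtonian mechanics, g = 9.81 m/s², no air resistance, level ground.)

v₀ = 170.9 ft/s × 0.3048 = 52.0903 m/s
R = v₀² × sin(2θ) / g = 52.0903² × sin(2 × 45°) / 9.81 = 2713.4 × 1.0 / 9.81 = 276.595 m
R = 276.595 m / 0.3048 = 907.5 ft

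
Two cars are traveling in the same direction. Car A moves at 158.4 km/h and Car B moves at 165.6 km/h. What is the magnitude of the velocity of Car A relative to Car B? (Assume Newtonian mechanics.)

v_rel = |v_A - v_B| = |158.4 - 165.6| = 7.2 km/h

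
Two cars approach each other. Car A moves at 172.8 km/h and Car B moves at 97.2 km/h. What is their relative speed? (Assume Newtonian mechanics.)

v_rel = v_A + v_B = 172.8 + 97.2 = 270.0 km/h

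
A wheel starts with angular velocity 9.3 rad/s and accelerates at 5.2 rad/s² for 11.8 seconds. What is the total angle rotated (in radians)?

θ = ω₀t + ½αt² = 9.3×11.8 + ½×5.2×11.8² = 471.76 rad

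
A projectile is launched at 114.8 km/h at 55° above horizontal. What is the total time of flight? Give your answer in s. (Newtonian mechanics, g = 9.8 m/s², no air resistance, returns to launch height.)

v₀ = 114.8 km/h × 0.2777777777777778 = 31.8889 m/s
T = 2 × v₀ × sin(θ) / g = 2 × 31.8889 × sin(55°) / 9.8 = 2 × 31.8889 × 0.819152 / 9.8 = 5.331 s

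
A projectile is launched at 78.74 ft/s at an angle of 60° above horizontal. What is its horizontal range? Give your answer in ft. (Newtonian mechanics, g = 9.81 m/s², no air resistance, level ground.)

v₀ = 78.74 ft/s × 0.3048 = 24.0 m/s
R = v₀² × sin(2θ) / g = 24.0² × sin(2 × 60°) / 9.81 = 576.0 × 0.866025 / 9.81 = 50.8492 m
R = 50.8492 m / 0.3048 = 166.8 ft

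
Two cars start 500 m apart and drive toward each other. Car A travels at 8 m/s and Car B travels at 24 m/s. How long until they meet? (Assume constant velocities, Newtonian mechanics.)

Combined speed: v_combined = 8 + 24 = 32 m/s
Time to meet: t = d/v_combined = 500/32 = 15.62 s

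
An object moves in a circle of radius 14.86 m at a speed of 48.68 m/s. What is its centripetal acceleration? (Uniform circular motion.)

a_c = v²/r = 48.68²/14.86 = 2369.7424/14.86 = 159.47 m/s²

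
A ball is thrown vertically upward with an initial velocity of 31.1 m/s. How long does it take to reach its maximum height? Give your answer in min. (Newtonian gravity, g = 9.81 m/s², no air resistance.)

t_up = v₀ / g = 31.1 / 9.81 = 3.17023 s
t_up = 3.17023 s / 60.0 = 0.05284 min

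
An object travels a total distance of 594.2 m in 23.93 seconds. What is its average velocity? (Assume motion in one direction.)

v_avg = Δd / Δt = 594.2 / 23.93 = 24.83 m/s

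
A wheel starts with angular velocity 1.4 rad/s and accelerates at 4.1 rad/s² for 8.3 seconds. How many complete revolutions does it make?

θ = ω₀t + ½αt² = 1.4×8.3 + ½×4.1×8.3² = 152.8445 rad
Total revolutions = θ/(2π) = 152.8445/(2π) = 24.33
Complete revolutions = ⌊24.33⌋ = 24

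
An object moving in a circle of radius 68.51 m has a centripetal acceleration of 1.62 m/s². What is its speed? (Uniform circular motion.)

v = √(a_c × r) = √(1.62 × 68.51) = 10.53 m/s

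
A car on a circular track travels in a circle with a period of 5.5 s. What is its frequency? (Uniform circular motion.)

f = 1/T = 1/5.5 = 0.1818 Hz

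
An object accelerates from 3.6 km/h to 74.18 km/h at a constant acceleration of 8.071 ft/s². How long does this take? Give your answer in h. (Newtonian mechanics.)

v₀ = 3.6 km/h × 0.2777777777777778 = 1.0 m/s
v = 74.18 km/h × 0.2777777777777778 = 20.6056 m/s
a = 8.071 ft/s² × 0.3048 = 2.46004 m/s²
t = (v - v₀) / a = (20.6056 - 1.0) / 2.46004 = 7.96963 s
t = 7.96963 s / 3600.0 = 0.002214 h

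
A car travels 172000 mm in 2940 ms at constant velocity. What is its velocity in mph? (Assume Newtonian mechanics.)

d = 172000 mm × 0.001 = 172.0 m
t = 2940 ms × 0.001 = 2.94 s
v = d / t = 172.0 / 2.94 = 58.5034 m/s
v = 58.5034 m/s / 0.44704 = 130.9 mph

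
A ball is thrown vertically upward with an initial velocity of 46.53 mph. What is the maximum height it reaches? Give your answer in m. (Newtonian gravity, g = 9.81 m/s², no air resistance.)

v₀ = 46.53 mph × 0.44704 = 20.8008 m/s
h_max = v₀² / (2g) = 20.8008² / (2 × 9.81) = 432.673 / 19.62 = 22.05 m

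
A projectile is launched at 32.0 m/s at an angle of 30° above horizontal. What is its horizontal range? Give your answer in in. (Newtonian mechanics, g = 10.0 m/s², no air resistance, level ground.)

R = v₀² × sin(2θ) / g = 32.0² × sin(2 × 30°) / 10.0 = 1024.0 × 0.866025 / 10.0 = 88.681 m
R = 88.681 m / 0.0254 = 3491 in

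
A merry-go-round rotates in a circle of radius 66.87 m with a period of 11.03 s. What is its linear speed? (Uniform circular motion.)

v = 2πr/T = 2π×66.87/11.03 = 38.09 m/s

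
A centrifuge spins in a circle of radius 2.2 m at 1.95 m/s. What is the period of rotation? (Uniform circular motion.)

T = 2πr/v = 2π×2.2/1.95 = 7.09 s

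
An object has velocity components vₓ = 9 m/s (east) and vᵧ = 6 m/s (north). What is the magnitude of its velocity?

|v| = √(vₓ² + vᵧ²) = √(9² + 6²) = √(117) = 10.82 m/s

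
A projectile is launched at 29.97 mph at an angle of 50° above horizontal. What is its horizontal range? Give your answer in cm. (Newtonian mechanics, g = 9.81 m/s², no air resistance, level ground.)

v₀ = 29.97 mph × 0.44704 = 13.3978 m/s
R = v₀² × sin(2θ) / g = 13.3978² × sin(2 × 50°) / 9.81 = 179.501 × 0.984808 / 9.81 = 18.0198 m
R = 18.0198 m / 0.01 = 1802 cm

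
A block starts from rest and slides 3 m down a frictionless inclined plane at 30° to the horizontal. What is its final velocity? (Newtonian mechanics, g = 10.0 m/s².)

a = g sin(θ) = 10.0 × sin(30°) = 5.0 m/s²
v = √(2ad) = √(2 × 5.0 × 3) = 5.48 m/s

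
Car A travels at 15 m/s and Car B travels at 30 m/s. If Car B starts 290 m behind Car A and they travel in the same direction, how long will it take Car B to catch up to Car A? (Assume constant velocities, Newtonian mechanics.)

Relative speed: v_rel = 30 - 15 = 15 m/s
Time to catch: t = d₀/v_rel = 290/15 = 19.33 s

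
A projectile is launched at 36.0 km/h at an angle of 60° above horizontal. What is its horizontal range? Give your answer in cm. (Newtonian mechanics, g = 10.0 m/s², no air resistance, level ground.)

v₀ = 36.0 km/h × 0.2777777777777778 = 10.0 m/s
R = v₀² × sin(2θ) / g = 10.0² × sin(2 × 60°) / 10.0 = 100.0 × 0.866025 / 10.0 = 8.66025 m
R = 8.66025 m / 0.01 = 866.0 cm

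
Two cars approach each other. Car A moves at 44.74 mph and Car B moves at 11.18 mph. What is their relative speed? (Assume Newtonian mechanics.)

v_rel = v_A + v_B = 44.74 + 11.18 = 55.92 mph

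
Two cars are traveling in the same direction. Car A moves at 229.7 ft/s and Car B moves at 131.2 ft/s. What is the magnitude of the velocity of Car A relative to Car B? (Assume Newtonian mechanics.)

v_rel = |v_A - v_B| = |229.7 - 131.2| = 98.5 ft/s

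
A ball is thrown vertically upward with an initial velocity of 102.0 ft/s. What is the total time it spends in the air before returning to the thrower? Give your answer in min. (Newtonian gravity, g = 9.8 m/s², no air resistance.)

v₀ = 102.0 ft/s × 0.3048 = 31.0896 m/s
t_total = 2 × v₀ / g = 2 × 31.0896 / 9.8 = 6.34482 s
t_total = 6.34482 s / 60.0 = 0.1057 min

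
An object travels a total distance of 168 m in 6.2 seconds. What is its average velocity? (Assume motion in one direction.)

v_avg = Δd / Δt = 168 / 6.2 = 27.1 m/s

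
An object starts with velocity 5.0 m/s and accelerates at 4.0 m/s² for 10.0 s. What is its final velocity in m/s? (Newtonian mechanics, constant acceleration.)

v = v₀ + a × t = 5.0 + 4.0 × 10.0 = 45.0 m/s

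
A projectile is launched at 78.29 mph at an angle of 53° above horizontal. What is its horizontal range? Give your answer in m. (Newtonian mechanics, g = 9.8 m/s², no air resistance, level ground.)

v₀ = 78.29 mph × 0.44704 = 34.9988 m/s
R = v₀² × sin(2θ) / g = 34.9988² × sin(2 × 53°) / 9.8 = 1224.92 × 0.961262 / 9.8 = 120.1 m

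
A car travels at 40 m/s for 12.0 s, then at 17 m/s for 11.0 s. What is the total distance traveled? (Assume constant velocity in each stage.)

d₁ = v₁t₁ = 40 × 12.0 = 480.0 m
d₂ = v₂t₂ = 17 × 11.0 = 187.0 m
d_total = 480.0 + 187.0 = 667.0 m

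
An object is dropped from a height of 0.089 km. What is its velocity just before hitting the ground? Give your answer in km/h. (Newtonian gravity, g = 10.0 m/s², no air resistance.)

h = 0.089 km × 1000.0 = 89.0 m
v = √(2gh) = √(2 × 10.0 × 89.0) = 42.19 m/s
v = 42.19 m/s / 0.2777777777777778 = 151.9 km/h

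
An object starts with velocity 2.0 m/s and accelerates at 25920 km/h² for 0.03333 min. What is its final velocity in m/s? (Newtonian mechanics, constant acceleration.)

a = 25920 km/h² × 7.716049382716049e-05 = 2.0 m/s²
t = 0.03333 min × 60.0 = 1.9998 s
v = v₀ + a × t = 2.0 + 2.0 × 1.9998 = 6.0 m/s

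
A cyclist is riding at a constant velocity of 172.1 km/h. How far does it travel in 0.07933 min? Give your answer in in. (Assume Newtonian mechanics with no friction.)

v = 172.1 km/h × 0.2777777777777778 = 47.8056 m/s
t = 0.07933 min × 60.0 = 4.7598 s
d = v × t = 47.8056 × 4.7598 = 227.545 m
d = 227.545 m / 0.0254 = 8958 in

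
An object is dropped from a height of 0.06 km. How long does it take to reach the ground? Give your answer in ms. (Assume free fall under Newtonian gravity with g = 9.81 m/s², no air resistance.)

h = 0.06 km × 1000.0 = 60.0 m
t = √(2h/g) = √(2 × 60.0 / 9.81) = 3.49749 s
t = 3.49749 s / 0.001 = 3497 ms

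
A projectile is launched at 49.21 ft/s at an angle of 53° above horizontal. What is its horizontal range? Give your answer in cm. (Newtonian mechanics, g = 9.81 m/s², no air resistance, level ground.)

v₀ = 49.21 ft/s × 0.3048 = 14.9992 m/s
R = v₀² × sin(2θ) / g = 14.9992² × sin(2 × 53°) / 9.81 = 224.976 × 0.961262 / 9.81 = 22.0449 m
R = 22.0449 m / 0.01 = 2204 cm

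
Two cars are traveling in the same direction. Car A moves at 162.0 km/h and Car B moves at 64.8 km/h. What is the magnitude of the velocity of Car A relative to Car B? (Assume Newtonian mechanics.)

v_rel = |v_A - v_B| = |162.0 - 64.8| = 97.2 km/h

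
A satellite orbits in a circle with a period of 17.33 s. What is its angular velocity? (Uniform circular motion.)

ω = 2π/T = 2π/17.33 = 0.3626 rad/s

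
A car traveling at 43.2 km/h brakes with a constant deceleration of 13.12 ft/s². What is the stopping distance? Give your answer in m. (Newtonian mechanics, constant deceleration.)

v₀ = 43.2 km/h × 0.2777777777777778 = 12.0 m/s
a = 13.12 ft/s² × 0.3048 = 3.99898 m/s²
d = v₀² / (2a) = 12.0² / (2 × 3.99898) = 144.0 / 7.99796 = 18.0 m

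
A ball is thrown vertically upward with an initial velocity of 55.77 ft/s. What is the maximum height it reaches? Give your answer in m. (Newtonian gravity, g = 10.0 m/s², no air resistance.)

v₀ = 55.77 ft/s × 0.3048 = 16.9987 m/s
h_max = v₀² / (2g) = 16.9987² / (2 × 10.0) = 288.956 / 20.0 = 14.45 m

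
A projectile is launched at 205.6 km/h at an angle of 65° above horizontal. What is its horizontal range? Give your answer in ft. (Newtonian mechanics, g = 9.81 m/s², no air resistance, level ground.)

v₀ = 205.6 km/h × 0.2777777777777778 = 57.1111 m/s
R = v₀² × sin(2θ) / g = 57.1111² × sin(2 × 65°) / 9.81 = 3261.68 × 0.766044 / 9.81 = 254.698 m
R = 254.698 m / 0.3048 = 835.6 ft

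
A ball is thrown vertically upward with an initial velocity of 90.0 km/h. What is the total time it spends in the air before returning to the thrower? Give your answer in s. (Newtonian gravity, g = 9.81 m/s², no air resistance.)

v₀ = 90.0 km/h × 0.2777777777777778 = 25.0 m/s
t_total = 2 × v₀ / g = 2 × 25.0 / 9.81 = 5.097 s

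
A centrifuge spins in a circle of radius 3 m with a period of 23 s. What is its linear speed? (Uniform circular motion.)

v = 2πr/T = 2π×3/23 = 0.82 m/s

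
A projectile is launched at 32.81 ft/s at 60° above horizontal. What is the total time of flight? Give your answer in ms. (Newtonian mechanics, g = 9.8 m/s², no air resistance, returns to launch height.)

v₀ = 32.81 ft/s × 0.3048 = 10.0005 m/s
T = 2 × v₀ × sin(θ) / g = 2 × 10.0005 × sin(60°) / 9.8 = 2 × 10.0005 × 0.866025 / 9.8 = 1.76749 s
T = 1.76749 s / 0.001 = 1767 ms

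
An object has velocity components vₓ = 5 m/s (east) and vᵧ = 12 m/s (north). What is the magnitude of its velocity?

|v| = √(vₓ² + vᵧ²) = √(5² + 12²) = √(169) = 13.0 m/s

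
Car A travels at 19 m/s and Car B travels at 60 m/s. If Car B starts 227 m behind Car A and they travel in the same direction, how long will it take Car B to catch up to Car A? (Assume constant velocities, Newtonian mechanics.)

Relative speed: v_rel = 60 - 19 = 41 m/s
Time to catch: t = d₀/v_rel = 227/41 = 5.54 s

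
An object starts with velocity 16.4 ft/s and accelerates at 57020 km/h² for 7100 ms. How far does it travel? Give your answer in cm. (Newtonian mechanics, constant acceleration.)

v₀ = 16.4 ft/s × 0.3048 = 4.99872 m/s
a = 57020 km/h² × 7.716049382716049e-05 = 4.39969 m/s²
t = 7100 ms × 0.001 = 7.1 s
d = v₀ × t + ½ × a × t² = 4.99872 × 7.1 + 0.5 × 4.39969 × 7.1² = 146.385 m
d = 146.385 m / 0.01 = 14640 cm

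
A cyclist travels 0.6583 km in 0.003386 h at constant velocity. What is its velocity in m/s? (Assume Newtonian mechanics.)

d = 0.6583 km × 1000.0 = 658.3 m
t = 0.003386 h × 3600.0 = 12.1896 s
v = d / t = 658.3 / 12.1896 = 54.01 m/s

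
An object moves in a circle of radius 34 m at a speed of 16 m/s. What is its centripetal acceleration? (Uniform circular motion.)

a_c = v²/r = 16²/34 = 256/34 = 7.53 m/s²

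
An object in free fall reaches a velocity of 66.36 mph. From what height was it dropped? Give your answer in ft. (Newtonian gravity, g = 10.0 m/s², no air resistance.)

v = 66.36 mph × 0.44704 = 29.6656 m/s
h = v² / (2g) = 29.6656² / (2 × 10.0) = 44.0024 m
h = 44.0024 m / 0.3048 = 144.4 ft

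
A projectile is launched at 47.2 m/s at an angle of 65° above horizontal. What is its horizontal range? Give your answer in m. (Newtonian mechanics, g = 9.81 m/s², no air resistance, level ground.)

R = v₀² × sin(2θ) / g = 47.2² × sin(2 × 65°) / 9.81 = 2227.84 × 0.766044 / 9.81 = 174.0 m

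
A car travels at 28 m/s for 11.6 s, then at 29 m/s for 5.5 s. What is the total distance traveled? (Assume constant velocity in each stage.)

d₁ = v₁t₁ = 28 × 11.6 = 324.8 m
d₂ = v₂t₂ = 29 × 5.5 = 159.5 m
d_total = 324.8 + 159.5 = 484.3 m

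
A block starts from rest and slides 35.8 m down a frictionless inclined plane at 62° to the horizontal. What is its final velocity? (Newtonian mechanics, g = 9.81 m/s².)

a = g sin(θ) = 9.81 × sin(62°) = 8.6617 m/s²
v = √(2ad) = √(2 × 8.6617 × 35.8) = 24.9 m/s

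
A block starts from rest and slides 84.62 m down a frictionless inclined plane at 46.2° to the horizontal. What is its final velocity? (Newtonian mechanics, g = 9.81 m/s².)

a = g sin(θ) = 9.81 × sin(46.2°) = 7.0805 m/s²
v = √(2ad) = √(2 × 7.0805 × 84.62) = 34.62 m/s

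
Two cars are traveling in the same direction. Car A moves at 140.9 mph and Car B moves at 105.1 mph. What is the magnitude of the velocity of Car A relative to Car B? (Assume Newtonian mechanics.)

v_rel = |v_A - v_B| = |140.9 - 105.1| = 35.8 mph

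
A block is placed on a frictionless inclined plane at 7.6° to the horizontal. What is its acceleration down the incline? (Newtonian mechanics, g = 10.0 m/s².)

a = g sin(θ) = 10.0 × sin(7.6°) = 10.0 × 0.1323 = 1.32 m/s²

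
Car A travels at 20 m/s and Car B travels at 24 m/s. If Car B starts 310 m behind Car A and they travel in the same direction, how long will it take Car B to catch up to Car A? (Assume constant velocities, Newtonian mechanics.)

Relative speed: v_rel = 24 - 20 = 4 m/s
Time to catch: t = d₀/v_rel = 310/4 = 77.5 s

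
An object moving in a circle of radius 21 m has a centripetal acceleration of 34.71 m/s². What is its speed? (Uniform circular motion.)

v = √(a_c × r) = √(34.71 × 21) = 27.0 m/s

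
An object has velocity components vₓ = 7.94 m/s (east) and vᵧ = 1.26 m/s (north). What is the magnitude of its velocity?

|v| = √(vₓ² + vᵧ²) = √(7.94² + 1.26²) = √(64.6312) = 8.04 m/s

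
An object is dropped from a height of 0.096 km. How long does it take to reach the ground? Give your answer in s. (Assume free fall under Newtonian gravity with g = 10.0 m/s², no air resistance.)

h = 0.096 km × 1000.0 = 96.0 m
t = √(2h/g) = √(2 × 96.0 / 10.0) = 4.382 s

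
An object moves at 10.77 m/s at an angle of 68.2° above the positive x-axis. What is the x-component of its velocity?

vₓ = v cos(θ) = 10.77 × cos(68.2°) = 4.0 m/s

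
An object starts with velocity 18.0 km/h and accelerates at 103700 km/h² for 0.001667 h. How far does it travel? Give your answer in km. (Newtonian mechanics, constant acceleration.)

v₀ = 18.0 km/h × 0.2777777777777778 = 5.0 m/s
a = 103700 km/h² × 7.716049382716049e-05 = 8.00154 m/s²
t = 0.001667 h × 3600.0 = 6.0012 s
d = v₀ × t + ½ × a × t² = 5.0 × 6.0012 + 0.5 × 8.00154 × 6.0012² = 174.091 m
d = 174.091 m / 1000.0 = 0.1741 km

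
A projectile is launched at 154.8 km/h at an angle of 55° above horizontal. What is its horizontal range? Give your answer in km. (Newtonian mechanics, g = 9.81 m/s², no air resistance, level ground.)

v₀ = 154.8 km/h × 0.2777777777777778 = 43.0 m/s
R = v₀² × sin(2θ) / g = 43.0² × sin(2 × 55°) / 9.81 = 1849.0 × 0.939693 / 9.81 = 177.114 m
R = 177.114 m / 1000.0 = 0.1771 km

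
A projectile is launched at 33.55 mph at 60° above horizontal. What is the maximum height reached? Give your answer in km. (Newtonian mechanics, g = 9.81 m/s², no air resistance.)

v₀ = 33.55 mph × 0.44704 = 14.9982 m/s
H = v₀² × sin²(θ) / (2g) = 14.9982² × sin(60°)² / (2 × 9.81) = 224.946 × 0.75 / 19.62 = 8.59885 m
H = 8.59885 m / 1000.0 = 0.008599 km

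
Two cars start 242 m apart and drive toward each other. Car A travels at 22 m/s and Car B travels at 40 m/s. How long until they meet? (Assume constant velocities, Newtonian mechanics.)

Combined speed: v_combined = 22 + 40 = 62 m/s
Time to meet: t = d/v_combined = 242/62 = 3.9 s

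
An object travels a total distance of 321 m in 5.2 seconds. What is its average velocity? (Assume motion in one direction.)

v_avg = Δd / Δt = 321 / 5.2 = 61.73 m/s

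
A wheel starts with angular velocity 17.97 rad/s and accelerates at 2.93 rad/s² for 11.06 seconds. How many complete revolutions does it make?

θ = ω₀t + ½αt² = 17.97×11.06 + ½×2.93×11.06² = 377.952274 rad
Total revolutions = θ/(2π) = 377.952274/(2π) = 60.15
Complete revolutions = ⌊60.15⌋ = 60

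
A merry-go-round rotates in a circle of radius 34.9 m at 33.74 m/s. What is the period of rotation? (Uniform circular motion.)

T = 2πr/v = 2π×34.9/33.74 = 6.5 s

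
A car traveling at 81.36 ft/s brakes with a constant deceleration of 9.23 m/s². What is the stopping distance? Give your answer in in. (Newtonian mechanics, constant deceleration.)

v₀ = 81.36 ft/s × 0.3048 = 24.7985 m/s
d = v₀² / (2a) = 24.7985² / (2 × 9.23) = 614.966 / 18.46 = 33.3134 m
d = 33.3134 m / 0.0254 = 1312 in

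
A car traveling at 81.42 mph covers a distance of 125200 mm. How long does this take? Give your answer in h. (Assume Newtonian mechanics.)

d = 125200 mm × 0.001 = 125.2 m
v = 81.42 mph × 0.44704 = 36.398 m/s
t = d / v = 125.2 / 36.398 = 3.43975 s
t = 3.43975 s / 3600.0 = 0.0009555 h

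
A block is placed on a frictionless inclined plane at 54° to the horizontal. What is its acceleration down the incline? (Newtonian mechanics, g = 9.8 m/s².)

a = g sin(θ) = 9.8 × sin(54°) = 9.8 × 0.809 = 7.93 m/s²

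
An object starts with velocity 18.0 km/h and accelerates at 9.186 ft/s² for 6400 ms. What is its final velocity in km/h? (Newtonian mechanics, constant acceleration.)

v₀ = 18.0 km/h × 0.2777777777777778 = 5.0 m/s
a = 9.186 ft/s² × 0.3048 = 2.79989 m/s²
t = 6400 ms × 0.001 = 6.4 s
v = v₀ + a × t = 5.0 + 2.79989 × 6.4 = 22.9193 m/s
v = 22.9193 m/s / 0.2777777777777778 = 82.51 km/h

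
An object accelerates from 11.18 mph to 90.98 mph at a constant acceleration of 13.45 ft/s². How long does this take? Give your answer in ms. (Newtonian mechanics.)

v₀ = 11.18 mph × 0.44704 = 4.99791 m/s
v = 90.98 mph × 0.44704 = 40.6717 m/s
a = 13.45 ft/s² × 0.3048 = 4.09956 m/s²
t = (v - v₀) / a = (40.6717 - 4.99791) / 4.09956 = 8.70186 s
t = 8.70186 s / 0.001 = 8702 ms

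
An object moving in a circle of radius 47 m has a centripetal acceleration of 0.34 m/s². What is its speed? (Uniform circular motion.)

v = √(a_c × r) = √(0.34 × 47) = 4.0 m/s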